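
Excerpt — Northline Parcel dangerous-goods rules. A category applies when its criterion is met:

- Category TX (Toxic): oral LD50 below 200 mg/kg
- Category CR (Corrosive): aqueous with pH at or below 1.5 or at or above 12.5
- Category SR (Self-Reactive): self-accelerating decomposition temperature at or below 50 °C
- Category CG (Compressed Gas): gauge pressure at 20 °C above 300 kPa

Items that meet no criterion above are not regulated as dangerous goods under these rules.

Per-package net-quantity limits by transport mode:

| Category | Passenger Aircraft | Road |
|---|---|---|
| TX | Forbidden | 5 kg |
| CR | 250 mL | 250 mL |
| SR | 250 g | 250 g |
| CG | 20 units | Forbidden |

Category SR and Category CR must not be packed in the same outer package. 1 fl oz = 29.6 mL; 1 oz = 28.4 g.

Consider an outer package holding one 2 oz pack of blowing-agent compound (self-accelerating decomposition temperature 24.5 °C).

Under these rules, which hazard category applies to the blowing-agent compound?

Category SR

With self-accelerating decomposition temperature 24.5 °C (≤ 50 °C), the blowing-agent compound falls in Category SR.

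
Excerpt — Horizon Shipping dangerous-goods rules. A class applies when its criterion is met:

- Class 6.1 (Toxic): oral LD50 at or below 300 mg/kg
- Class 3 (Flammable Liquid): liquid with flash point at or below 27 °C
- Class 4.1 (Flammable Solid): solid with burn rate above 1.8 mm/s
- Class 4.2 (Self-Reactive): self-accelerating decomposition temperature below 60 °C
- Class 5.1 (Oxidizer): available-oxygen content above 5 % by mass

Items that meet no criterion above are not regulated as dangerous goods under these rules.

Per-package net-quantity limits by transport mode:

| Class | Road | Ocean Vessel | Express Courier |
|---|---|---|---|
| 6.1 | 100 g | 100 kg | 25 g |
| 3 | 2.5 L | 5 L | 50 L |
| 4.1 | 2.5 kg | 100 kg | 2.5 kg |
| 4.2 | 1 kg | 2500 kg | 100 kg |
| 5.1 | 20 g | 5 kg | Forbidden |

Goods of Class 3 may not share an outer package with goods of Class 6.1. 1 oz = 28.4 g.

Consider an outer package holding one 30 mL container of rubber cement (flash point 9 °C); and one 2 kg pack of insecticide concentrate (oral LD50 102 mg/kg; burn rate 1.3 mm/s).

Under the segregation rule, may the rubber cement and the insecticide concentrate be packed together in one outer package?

The rubber cement has flash point 9 °C, which is ≤ 27 °C, so it is Class 3 (Flammable Liquid).
With oral LD50 102 mg/kg (≤ 300 mg/kg), the insecticide concentrate falls in Class 6.1.
Class 3 and Class 6.1 may not share an outer package.

No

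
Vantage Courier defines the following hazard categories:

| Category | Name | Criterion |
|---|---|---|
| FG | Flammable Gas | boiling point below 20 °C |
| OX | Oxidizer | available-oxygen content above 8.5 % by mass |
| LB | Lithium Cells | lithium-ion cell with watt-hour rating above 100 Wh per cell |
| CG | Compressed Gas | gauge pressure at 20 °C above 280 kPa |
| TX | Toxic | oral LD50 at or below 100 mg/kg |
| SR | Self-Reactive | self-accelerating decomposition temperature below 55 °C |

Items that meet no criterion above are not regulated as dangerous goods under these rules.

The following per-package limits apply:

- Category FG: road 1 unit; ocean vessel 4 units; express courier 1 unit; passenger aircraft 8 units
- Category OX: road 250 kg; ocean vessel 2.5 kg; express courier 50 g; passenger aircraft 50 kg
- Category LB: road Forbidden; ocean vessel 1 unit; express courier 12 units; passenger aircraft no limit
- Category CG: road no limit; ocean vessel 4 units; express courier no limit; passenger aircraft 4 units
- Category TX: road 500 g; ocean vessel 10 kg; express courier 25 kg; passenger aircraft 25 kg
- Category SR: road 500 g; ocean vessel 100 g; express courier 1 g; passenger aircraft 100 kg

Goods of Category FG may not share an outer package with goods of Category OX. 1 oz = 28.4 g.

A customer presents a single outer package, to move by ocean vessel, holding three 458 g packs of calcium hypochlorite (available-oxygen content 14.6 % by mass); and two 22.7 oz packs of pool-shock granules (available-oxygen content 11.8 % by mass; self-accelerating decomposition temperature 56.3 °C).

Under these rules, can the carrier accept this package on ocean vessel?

The calcium hypochlorite has available-oxygen content 14.6 % by mass, which is > 8.5 % by mass, so it is Category OX (Oxidizer).
The pool-shock granules have available-oxygen content 11.8 % by mass, which is > 8.5 % by mass, so they are Category OX (Oxidizer).
Total Category OX: (three 458 g packs = 1.374 kg) + (two 22.7 oz packs = 1289.36 g) = 2663.36 g.
2663.36 g > 2.5 kg (ocean vessel limit, Category OX) — over the limit.

No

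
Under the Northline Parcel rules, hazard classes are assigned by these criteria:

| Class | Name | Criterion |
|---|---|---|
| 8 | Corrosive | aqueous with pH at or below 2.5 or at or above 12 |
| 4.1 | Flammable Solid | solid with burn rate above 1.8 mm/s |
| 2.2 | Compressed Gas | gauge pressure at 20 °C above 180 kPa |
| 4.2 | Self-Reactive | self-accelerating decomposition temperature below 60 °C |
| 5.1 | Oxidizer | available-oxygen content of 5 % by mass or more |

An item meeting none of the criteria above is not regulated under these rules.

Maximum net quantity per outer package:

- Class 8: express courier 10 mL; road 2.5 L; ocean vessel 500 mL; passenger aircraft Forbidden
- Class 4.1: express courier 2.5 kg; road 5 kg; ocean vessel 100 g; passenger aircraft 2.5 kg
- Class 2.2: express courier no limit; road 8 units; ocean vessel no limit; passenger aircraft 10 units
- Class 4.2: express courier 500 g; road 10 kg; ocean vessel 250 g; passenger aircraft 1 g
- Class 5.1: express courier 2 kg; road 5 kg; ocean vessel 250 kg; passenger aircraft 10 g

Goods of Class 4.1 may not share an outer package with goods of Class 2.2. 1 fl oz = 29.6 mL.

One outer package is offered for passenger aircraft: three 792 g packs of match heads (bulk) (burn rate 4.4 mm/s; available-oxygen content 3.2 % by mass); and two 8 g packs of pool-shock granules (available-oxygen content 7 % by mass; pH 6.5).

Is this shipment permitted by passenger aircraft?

The match heads (bulk) have burn rate 4.4 mm/s, which is > 1.8 mm/s, so they are Class 4.1 (Flammable Solid).
Pool-shock granules: available-oxygen content 7 % by mass ≥ 5 % by mass → Class 5.1 (Oxidizer).
Class 5.1 quantity: two 8 g packs = 16 g.
16 g > 10 g (passenger aircraft limit, Class 5.1) — over the limit.
Class 4.1 quantity: three 792 g packs = 2.376 kg.
2.376 kg is within the passenger aircraft limit of 2.5 kg for Class 4.1.
The segregation rule (Class 4.1 with Class 2.2) does not apply to Class 5.1 with Class 4.1.

No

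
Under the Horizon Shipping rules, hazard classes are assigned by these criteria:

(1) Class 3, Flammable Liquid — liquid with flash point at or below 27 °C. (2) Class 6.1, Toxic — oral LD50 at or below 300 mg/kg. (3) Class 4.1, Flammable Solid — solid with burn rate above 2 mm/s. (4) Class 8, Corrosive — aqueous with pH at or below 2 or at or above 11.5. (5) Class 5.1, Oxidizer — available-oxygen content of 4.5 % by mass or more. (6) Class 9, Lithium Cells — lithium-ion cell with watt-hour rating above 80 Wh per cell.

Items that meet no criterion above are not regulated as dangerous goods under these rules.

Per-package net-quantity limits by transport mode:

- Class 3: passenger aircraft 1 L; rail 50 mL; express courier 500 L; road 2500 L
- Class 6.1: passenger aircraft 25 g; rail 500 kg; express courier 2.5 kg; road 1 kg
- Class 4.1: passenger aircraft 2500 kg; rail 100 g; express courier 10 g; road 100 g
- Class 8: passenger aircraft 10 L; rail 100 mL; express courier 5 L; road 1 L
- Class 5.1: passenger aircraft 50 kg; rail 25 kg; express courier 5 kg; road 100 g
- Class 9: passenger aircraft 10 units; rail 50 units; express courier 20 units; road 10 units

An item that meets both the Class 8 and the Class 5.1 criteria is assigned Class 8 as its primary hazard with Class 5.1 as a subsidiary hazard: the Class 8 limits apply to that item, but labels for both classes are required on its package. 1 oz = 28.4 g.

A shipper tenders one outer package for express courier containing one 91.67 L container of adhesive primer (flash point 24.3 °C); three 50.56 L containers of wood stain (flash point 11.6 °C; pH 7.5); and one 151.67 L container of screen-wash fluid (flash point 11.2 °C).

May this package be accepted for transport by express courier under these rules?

With flash point 24.3 °C (≤ 27 °C), the adhesive primer falls in Class 3.
The wood stain has flash point 11.6 °C, which is ≤ 27 °C, so it is Class 3 (Flammable Liquid).
Flash point 11.2 °C meets the Class 3 criterion (Flammable Liquid), so the screen-wash fluid is Class 3.
Total Class 3: 91.67 L + (three 50.56 L containers = 151.68 L) + 151.67 L = 395.02 L.
That is within the Class 3 express courier limit of 500 L.

Yes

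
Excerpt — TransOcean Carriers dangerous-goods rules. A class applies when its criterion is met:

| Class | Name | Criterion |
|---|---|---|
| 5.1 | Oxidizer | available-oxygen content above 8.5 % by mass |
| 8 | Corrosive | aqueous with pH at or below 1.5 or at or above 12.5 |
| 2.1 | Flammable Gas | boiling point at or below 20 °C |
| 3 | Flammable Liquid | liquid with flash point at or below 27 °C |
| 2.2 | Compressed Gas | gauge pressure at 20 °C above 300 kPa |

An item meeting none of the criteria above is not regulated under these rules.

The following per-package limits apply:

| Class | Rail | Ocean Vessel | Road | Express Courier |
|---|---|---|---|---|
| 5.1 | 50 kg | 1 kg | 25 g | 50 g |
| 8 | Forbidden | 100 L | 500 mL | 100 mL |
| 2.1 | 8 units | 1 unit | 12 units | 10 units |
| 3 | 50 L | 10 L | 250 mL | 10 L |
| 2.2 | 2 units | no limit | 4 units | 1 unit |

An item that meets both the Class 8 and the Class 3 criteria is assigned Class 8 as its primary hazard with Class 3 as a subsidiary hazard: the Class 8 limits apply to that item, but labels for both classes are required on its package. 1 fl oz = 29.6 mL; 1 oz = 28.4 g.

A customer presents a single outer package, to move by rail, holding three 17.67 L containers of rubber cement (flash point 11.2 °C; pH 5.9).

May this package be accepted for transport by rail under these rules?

Rubber cement: flash point 11.2 °C ≤ 27 °C → Class 3 (Flammable Liquid).
Class 3 quantity: three 17.67 L containers = 53.01 L.
53.01 L > 50 L (rail limit, Class 3) — over the limit.

No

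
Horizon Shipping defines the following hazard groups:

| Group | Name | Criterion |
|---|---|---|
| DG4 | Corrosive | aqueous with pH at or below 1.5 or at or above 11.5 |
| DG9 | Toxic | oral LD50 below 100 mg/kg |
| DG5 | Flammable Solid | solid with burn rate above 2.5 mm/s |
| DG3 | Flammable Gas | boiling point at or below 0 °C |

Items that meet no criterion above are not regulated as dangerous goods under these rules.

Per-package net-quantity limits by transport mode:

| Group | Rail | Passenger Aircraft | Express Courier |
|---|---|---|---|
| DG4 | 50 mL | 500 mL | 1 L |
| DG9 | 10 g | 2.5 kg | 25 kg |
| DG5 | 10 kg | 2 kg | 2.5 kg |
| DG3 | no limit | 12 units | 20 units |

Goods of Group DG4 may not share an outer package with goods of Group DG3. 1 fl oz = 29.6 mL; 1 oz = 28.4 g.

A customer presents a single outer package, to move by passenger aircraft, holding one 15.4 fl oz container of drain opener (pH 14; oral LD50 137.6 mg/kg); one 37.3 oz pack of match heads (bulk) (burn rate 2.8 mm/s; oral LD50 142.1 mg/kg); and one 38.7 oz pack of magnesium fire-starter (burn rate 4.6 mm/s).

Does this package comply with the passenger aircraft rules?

No

Drain opener: pH 14 ≥ 11.5 → Group DG4 (Corrosive).
Match heads (bulk): burn rate 2.8 mm/s > 2.5 mm/s → Group DG5 (Flammable Solid).
Magnesium fire-starter: burn rate 4.6 mm/s > 2.5 mm/s → Group DG5 (Flammable Solid).
Group DG4 quantity: one 15.4 fl oz container = 455.84 mL.
455.84 mL ≤ 500 mL (passenger aircraft limit, Group DG4) — within limit.
Group DG5 net quantity: (one 37.3 oz pack = 1059.32 g) + (one 38.7 oz pack = 1099.08 g) = 2158.4 g.
2158.4 g exceeds the passenger aircraft limit of 2 kg for Group DG5.
The segregation rule (Group DG4 with Group DG3) does not apply to Group DG4 with Group DG5.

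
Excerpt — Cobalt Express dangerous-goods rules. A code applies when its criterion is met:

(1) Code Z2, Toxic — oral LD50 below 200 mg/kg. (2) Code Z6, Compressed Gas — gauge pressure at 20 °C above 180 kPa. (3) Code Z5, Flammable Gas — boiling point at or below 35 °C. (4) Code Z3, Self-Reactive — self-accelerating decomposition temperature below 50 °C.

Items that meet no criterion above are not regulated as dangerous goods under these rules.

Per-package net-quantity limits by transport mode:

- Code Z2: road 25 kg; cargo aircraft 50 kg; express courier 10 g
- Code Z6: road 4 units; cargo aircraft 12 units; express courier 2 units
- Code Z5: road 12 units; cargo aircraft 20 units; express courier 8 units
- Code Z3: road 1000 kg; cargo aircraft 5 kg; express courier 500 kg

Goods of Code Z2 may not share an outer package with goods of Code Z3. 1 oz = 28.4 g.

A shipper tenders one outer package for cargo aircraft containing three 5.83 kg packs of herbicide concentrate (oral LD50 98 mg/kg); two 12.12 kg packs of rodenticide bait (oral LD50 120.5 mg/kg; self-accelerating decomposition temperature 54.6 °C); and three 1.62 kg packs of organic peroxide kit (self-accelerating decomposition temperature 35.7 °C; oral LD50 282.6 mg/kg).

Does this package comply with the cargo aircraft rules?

The herbicide concentrate has oral LD50 98 mg/kg, which is < 200 mg/kg, so it is Code Z2 (Toxic).
Oral LD50 120.5 mg/kg meets the Code Z2 criterion (Toxic), so the rodenticide bait is Code Z2.
Self-accelerating decomposition temperature 35.7 °C meets the Code Z3 criterion (Self-Reactive), so the organic peroxide kit is Code Z3.
Code Z2 net quantity: (three 5.83 kg packs = 17.49 kg) + (two 12.12 kg packs = 24.24 kg) = 41.73 kg.
41.73 kg is within the cargo aircraft limit of 50 kg for Code Z2.
Code Z3 quantity: three 1.62 kg packs = 4.86 kg.
That is within the Code Z3 cargo aircraft limit of 5 kg.
Code Z2 and Code Z3 may not share an outer package.

No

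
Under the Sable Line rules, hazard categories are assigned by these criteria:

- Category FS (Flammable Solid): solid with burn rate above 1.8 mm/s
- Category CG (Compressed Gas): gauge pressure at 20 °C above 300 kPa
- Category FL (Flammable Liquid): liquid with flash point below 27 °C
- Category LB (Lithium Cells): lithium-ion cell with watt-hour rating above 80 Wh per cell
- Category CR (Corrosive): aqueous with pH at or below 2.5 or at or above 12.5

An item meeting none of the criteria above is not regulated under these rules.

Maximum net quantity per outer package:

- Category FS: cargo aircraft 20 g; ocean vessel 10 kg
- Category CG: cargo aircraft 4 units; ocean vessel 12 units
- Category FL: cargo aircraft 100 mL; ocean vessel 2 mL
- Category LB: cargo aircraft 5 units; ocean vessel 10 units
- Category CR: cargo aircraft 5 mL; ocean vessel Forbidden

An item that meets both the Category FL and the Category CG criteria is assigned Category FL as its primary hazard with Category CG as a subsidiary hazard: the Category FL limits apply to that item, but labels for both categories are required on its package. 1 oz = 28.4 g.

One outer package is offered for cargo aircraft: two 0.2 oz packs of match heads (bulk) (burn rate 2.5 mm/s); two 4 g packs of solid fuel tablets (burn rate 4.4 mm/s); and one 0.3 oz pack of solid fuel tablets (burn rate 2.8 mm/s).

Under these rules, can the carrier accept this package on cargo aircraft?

With burn rate 2.5 mm/s (> 1.8 mm/s), the match heads (bulk) fall in Category FS.
With burn rate 4.4 mm/s (> 1.8 mm/s), the solid fuel tablets fall in Category FS.
With burn rate 2.8 mm/s (> 1.8 mm/s), the solid fuel tablets fall in Category FS.
Total Category FS: (two 0.2 oz packs = 11.36 g) + (two 4 g packs = 8 g) + (one 0.3 oz pack = 8.52 g) = 27.88 g.
27.88 g > 20 g (cargo aircraft limit, Category FS) — over the limit.

No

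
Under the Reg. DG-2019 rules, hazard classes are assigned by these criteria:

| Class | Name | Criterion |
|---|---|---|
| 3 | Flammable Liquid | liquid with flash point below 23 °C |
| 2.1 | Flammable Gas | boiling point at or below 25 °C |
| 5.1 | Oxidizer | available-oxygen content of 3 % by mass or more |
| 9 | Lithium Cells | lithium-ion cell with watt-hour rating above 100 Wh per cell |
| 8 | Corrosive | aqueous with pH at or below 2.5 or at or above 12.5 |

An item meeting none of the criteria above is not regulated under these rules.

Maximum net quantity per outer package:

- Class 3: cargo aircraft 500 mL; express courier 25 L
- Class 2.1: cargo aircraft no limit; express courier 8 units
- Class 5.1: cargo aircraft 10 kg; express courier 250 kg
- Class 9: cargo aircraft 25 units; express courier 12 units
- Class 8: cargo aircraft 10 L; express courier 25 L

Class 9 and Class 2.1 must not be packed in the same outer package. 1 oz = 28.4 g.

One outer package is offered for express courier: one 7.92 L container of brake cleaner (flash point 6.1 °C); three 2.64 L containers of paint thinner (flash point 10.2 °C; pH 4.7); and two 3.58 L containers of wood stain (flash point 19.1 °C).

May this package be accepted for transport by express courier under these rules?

Flash point 6.1 °C meets the Class 3 criterion (Flammable Liquid), so the brake cleaner is Class 3.
With flash point 10.2 °C (< 23 °C), the paint thinner falls in Class 3.
Flash point 19.1 °C meets the Class 3 criterion (Flammable Liquid), so the wood stain is Class 3.
Class 3 net quantity: 7.92 L + (three 2.64 L containers = 7.92 L) + (two 3.58 L containers = 7.16 L) = 23 L.
That is within the Class 3 express courier limit of 25 L.

Yes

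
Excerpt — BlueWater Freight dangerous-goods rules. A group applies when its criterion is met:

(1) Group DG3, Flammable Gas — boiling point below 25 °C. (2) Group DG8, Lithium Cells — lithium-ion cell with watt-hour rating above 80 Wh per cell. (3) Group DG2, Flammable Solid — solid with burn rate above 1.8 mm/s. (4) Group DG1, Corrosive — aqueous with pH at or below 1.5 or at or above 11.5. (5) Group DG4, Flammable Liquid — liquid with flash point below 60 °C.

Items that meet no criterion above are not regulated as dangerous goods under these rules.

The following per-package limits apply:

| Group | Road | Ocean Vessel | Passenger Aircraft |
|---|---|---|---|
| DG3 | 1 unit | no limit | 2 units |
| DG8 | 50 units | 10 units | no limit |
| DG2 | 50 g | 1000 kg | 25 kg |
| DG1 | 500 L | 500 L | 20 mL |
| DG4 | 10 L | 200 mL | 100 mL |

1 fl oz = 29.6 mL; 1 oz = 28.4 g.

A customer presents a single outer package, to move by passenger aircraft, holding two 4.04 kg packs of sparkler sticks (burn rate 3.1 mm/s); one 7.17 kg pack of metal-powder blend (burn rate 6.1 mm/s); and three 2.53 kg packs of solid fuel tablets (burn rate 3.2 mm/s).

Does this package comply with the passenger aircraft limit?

The sparkler sticks have burn rate 3.1 mm/s, which is > 1.8 mm/s, so they are Group DG2 (Flammable Solid).
Metal-powder blend: burn rate 6.1 mm/s > 1.8 mm/s → Group DG2 (Flammable Solid).
Burn rate 3.2 mm/s meets the Group DG2 criterion (Flammable Solid), so the solid fuel tablets are Group DG2.
Group DG2 net quantity: (two 4.04 kg packs = 8.08 kg) + 7.17 kg + (three 2.53 kg packs = 7.59 kg) = 22.84 kg.
That is within the Group DG2 passenger aircraft limit of 25 kg.

Yes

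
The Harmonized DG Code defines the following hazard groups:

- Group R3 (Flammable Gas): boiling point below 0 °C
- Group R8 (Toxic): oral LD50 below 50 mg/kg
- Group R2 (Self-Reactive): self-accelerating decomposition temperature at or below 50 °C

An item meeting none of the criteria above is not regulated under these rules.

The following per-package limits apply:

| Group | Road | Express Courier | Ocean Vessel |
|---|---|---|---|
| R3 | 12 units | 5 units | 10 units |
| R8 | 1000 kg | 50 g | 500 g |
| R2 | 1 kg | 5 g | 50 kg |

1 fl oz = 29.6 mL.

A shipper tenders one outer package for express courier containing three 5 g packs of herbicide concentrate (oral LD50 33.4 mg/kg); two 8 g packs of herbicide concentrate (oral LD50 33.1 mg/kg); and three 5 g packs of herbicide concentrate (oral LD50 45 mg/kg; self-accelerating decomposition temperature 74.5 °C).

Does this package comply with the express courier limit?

Herbicide concentrate: oral LD50 33.4 mg/kg < 50 mg/kg → Group R8 (Toxic).
Herbicide concentrate: oral LD50 33.1 mg/kg < 50 mg/kg → Group R8 (Toxic).
With oral LD50 45 mg/kg (< 50 mg/kg), the herbicide concentrate falls in Group R8.
Total Group R8: (three 5 g packs = 15 g) + (two 8 g packs = 16 g) + (three 5 g packs = 15 g) = 46 g.
That is within the Group R8 express courier limit of 50 g.

Yes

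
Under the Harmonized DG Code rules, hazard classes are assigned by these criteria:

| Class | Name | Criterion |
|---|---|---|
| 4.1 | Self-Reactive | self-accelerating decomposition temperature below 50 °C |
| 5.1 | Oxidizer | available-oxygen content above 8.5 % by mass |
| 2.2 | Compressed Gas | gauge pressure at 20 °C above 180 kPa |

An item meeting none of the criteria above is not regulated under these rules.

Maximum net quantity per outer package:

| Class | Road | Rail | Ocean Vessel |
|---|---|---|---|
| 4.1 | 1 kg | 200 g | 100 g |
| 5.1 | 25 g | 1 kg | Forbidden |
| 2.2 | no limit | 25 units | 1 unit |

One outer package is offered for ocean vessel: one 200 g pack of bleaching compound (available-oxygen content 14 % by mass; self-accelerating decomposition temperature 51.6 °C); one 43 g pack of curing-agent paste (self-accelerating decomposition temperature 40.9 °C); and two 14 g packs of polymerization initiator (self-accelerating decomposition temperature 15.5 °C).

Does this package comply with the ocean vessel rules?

No

Bleaching compound: available-oxygen content 14 % by mass > 8.5 % by mass → Class 5.1 (Oxidizer).
Self-accelerating decomposition temperature 40.9 °C meets the Class 4.1 criterion (Self-Reactive), so the curing-agent paste is Class 4.1.
Self-accelerating decomposition temperature 15.5 °C meets the Class 4.1 criterion (Self-Reactive), so the polymerization initiator is Class 4.1.
Total Class 4.1: 43 g + (two 14 g packs = 28 g) = 71 g.
That is within the Class 4.1 ocean vessel limit of 100 g.
Class 5.1 quantity: 200 g.
By ocean vessel, Class 5.1 is Forbidden regardless of quantity.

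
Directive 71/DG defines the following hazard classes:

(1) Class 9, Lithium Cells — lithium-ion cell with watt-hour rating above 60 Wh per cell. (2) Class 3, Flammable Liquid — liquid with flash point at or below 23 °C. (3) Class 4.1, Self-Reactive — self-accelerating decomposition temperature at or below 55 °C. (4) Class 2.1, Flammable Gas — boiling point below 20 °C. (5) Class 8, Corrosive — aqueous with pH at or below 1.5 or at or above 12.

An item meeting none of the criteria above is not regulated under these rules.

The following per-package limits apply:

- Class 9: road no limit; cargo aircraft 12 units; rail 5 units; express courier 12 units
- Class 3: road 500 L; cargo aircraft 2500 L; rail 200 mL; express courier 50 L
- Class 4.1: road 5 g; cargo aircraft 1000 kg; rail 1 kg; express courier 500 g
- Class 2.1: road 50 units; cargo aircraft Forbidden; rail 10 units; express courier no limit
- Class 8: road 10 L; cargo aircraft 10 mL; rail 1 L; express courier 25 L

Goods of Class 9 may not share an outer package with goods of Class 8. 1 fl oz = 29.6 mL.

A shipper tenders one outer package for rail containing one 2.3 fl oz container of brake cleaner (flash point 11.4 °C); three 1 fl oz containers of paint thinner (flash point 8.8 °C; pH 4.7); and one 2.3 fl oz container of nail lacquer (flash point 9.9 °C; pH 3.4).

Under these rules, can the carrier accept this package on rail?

No

The brake cleaner has flash point 11.4 °C, which is ≤ 23 °C, so it is Class 3 (Flammable Liquid).
Paint thinner: flash point 8.8 °C ≤ 23 °C → Class 3 (Flammable Liquid).
With flash point 9.9 °C (≤ 23 °C), the nail lacquer falls in Class 3.
Class 3 net quantity: (one 2.3 fl oz container = 68.08 mL) + (three 1 fl oz containers = 88.8 mL) + (one 2.3 fl oz container = 68.08 mL) = 224.96 mL.
224.96 mL > 200 mL (rail limit, Class 3) — over the limit.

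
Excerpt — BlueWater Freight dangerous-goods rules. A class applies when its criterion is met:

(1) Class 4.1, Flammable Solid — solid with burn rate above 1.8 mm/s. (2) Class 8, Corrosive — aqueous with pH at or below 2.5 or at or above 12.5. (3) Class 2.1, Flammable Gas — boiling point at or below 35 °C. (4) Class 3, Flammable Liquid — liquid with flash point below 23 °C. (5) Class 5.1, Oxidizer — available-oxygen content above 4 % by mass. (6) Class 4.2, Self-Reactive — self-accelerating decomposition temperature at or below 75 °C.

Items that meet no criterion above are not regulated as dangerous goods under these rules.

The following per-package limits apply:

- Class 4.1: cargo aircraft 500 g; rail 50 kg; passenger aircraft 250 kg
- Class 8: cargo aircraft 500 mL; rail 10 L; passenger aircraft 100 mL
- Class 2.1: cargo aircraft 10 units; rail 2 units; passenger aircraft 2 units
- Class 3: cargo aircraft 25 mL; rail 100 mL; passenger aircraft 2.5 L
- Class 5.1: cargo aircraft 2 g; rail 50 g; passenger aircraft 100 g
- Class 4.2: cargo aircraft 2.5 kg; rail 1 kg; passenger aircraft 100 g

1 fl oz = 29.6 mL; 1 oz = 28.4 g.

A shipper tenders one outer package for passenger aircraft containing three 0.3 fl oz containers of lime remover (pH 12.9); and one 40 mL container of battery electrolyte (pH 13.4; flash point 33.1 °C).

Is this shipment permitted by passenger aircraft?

The lime remover has pH 12.9, which is ≥ 12.5, so it is Class 8 (Corrosive).
The battery electrolyte has pH 13.4, which is ≥ 12.5, so it is Class 8 (Corrosive).
Total Class 8: (three 0.3 fl oz containers = 26.64 mL) + 40 mL = 66.64 mL.
66.64 mL ≤ 100 mL (passenger aircraft limit, Class 8) — within limit.

Yes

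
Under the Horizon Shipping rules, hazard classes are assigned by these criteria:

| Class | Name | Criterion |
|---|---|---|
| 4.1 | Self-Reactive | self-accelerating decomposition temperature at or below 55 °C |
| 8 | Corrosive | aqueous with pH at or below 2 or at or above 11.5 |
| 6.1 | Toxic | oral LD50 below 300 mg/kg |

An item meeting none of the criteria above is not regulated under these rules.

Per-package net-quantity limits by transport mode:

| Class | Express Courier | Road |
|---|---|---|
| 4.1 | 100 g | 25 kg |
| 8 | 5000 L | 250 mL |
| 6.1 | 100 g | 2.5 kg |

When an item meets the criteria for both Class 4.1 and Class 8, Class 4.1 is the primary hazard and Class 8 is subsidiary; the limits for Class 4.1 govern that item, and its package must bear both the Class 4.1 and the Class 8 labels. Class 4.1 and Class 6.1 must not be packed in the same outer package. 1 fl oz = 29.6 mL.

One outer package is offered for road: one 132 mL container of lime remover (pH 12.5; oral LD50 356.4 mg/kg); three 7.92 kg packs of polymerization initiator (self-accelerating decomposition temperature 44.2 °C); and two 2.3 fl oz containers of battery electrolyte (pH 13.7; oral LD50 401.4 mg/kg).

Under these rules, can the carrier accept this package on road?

No

With pH 12.5 (≥ 11.5), the lime remover falls in Class 8.
Polymerization initiator: self-accelerating decomposition temperature 44.2 °C ≤ 55 °C → Class 4.1 (Self-Reactive).
The battery electrolyte has pH 13.7, which is ≥ 11.5, so it is Class 8 (Corrosive).
Class 8 net quantity: 132 mL + (two 2.3 fl oz containers = 136.16 mL) = 268.16 mL.
268.16 mL > 250 mL (road limit, Class 8) — over the limit.
Class 4.1 quantity: three 7.92 kg packs = 23.76 kg.
23.76 kg is within the road limit of 25 kg for Class 4.1.
The segregation rule (Class 4.1 with Class 6.1) does not apply to Class 8 with Class 4.1.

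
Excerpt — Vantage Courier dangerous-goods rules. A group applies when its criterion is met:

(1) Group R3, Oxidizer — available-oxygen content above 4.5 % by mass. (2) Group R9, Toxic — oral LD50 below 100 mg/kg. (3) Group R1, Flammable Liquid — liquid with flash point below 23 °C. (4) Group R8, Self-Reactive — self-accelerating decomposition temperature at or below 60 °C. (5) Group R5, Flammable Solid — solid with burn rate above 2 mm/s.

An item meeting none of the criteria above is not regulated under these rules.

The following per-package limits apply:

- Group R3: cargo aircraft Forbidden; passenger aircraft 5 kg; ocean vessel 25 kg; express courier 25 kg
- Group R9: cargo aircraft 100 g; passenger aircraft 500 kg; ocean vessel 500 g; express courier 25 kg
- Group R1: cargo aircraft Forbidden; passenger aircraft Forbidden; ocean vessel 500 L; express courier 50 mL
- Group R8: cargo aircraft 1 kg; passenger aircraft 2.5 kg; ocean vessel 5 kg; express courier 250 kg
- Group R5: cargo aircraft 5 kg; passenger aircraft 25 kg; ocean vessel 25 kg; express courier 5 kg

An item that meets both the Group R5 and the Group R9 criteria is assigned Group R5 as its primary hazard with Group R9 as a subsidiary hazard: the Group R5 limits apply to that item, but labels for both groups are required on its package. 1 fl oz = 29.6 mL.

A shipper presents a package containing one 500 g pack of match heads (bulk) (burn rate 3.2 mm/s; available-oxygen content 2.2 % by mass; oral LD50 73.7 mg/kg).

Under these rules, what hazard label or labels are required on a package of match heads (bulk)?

Group R5 and R9

Match heads (bulk): burn rate 3.2 mm/s > 2 mm/s → Group R5 (Flammable Solid).
Match heads (bulk): oral LD50 73.7 mg/kg < 100 mg/kg → Group R9 (Toxic).
By the precedence rule Group R5 is primary and Group R9 is subsidiary, and that rule requires both labels on the package.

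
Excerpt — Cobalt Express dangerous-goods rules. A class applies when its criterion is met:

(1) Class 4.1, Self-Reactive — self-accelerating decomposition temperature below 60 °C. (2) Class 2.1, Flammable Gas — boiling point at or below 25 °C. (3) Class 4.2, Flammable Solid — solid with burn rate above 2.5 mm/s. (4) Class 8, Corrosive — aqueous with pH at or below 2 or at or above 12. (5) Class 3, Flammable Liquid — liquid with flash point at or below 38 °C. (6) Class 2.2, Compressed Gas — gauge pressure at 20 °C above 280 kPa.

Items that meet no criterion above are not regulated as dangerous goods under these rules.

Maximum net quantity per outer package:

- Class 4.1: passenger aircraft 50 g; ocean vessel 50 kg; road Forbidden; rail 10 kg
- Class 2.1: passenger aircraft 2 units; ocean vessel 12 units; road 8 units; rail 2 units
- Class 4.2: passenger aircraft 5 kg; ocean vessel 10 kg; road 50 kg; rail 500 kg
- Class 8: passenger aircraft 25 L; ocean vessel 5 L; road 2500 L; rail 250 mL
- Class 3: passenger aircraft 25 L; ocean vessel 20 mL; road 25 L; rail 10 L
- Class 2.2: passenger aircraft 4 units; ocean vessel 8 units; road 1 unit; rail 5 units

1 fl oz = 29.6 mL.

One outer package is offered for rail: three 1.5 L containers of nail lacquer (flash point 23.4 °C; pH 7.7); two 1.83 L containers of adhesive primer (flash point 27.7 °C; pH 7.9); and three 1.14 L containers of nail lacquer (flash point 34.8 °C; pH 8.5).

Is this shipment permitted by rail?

No

With flash point 23.4 °C (≤ 38 °C), the nail lacquer falls in Class 3.
Flash point 27.7 °C meets the Class 3 criterion (Flammable Liquid), so the adhesive primer is Class 3.
Nail lacquer: flash point 34.8 °C ≤ 38 °C → Class 3 (Flammable Liquid).
Class 3 net quantity: (three 1.5 L containers = 4.5 L) + (two 1.83 L containers = 3.66 L) + (three 1.14 L containers = 3.42 L) = 11.58 L.
11.58 L > 10 L (rail limit, Class 3) — over the limit.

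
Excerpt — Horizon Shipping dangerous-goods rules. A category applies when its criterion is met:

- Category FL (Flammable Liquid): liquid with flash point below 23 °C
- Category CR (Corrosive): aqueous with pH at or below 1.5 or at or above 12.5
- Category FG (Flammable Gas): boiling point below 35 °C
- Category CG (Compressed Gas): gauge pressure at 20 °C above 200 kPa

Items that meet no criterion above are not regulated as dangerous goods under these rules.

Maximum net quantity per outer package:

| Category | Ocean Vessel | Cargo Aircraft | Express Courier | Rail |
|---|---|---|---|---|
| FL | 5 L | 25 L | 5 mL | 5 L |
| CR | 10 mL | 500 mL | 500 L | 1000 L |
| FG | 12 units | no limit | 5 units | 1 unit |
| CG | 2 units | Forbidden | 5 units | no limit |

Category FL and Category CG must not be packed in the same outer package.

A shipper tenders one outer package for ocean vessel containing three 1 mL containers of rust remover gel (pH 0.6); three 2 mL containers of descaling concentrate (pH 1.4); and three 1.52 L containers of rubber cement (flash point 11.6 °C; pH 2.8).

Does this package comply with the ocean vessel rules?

With pH 0.6 (≤ 1.5), the rust remover gel falls in Category CR.
The descaling concentrate has pH 1.4, which is ≤ 1.5, so it is Category CR (Corrosive).
Flash point 11.6 °C meets the Category FL criterion (Flammable Liquid), so the rubber cement is Category FL.
Category CR net quantity: (three 1 mL containers = 3 mL) + (three 2 mL containers = 6 mL) = 9 mL.
That is within the Category CR ocean vessel limit of 10 mL.
Category FL quantity: three 1.52 L containers = 4.56 L.
4.56 L ≤ 5 L (ocean vessel limit, Category FL) — within limit.
The segregation rule (Category FL with Category CG) does not apply to Category CR with Category FL.
Every hazard category is within its ocean vessel limit and no segregation rule is violated.

Yes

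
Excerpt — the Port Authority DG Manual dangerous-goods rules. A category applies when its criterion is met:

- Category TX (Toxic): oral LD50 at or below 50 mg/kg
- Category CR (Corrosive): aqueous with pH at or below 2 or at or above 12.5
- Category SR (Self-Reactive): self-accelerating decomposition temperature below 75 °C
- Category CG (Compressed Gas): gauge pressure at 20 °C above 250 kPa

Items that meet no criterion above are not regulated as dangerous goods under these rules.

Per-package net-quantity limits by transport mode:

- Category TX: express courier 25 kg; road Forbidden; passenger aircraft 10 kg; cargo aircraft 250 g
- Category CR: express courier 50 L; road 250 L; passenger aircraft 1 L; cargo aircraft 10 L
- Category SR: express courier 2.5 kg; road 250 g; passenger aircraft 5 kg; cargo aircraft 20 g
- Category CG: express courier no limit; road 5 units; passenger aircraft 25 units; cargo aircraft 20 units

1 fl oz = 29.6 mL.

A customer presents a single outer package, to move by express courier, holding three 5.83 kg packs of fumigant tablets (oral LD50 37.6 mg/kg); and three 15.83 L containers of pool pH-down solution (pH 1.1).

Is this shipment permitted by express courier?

Oral LD50 37.6 mg/kg meets the Category TX criterion (Toxic), so the fumigant tablets are Category TX.
The pool pH-down solution has pH 1.1, which is ≤ 2, so it is Category CR (Corrosive).
Category CR quantity: three 15.83 L containers = 47.49 L.
47.49 L is within the express courier limit of 50 L for Category CR.
Category TX quantity: three 5.83 kg packs = 17.49 kg.
That is within the Category TX express courier limit of 25 kg.
Every hazard category is within its express courier limit and no segregation rule is violated.

Yes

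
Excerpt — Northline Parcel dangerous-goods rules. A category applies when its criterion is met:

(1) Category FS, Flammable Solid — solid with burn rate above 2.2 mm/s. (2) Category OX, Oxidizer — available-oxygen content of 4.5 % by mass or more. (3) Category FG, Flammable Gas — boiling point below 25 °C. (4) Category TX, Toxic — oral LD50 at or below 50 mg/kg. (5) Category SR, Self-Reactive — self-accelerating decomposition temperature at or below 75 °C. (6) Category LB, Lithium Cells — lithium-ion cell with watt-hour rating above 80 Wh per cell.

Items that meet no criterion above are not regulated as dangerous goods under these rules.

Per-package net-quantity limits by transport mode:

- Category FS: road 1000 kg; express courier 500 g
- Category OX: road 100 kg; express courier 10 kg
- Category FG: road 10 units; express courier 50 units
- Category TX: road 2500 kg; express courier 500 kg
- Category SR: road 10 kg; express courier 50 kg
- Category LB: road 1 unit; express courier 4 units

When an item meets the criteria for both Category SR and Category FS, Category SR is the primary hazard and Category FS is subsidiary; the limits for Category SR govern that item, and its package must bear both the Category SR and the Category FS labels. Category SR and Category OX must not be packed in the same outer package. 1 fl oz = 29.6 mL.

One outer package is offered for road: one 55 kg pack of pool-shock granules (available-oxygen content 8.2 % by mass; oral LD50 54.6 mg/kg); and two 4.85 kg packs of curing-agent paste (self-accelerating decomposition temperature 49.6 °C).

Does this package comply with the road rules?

The pool-shock granules have available-oxygen content 8.2 % by mass, which is ≥ 4.5 % by mass, so they are Category OX (Oxidizer).
Curing-agent paste: self-accelerating decomposition temperature 49.6 °C ≤ 75 °C → Category SR (Self-Reactive).
Category SR quantity: two 4.85 kg packs = 9.7 kg.
9.7 kg ≤ 10 kg (road limit, Category SR) — within limit.
Category OX quantity: 55 kg.
55 kg ≤ 100 kg (road limit, Category OX) — within limit.
Category SR and Category OX may not share an outer package.

No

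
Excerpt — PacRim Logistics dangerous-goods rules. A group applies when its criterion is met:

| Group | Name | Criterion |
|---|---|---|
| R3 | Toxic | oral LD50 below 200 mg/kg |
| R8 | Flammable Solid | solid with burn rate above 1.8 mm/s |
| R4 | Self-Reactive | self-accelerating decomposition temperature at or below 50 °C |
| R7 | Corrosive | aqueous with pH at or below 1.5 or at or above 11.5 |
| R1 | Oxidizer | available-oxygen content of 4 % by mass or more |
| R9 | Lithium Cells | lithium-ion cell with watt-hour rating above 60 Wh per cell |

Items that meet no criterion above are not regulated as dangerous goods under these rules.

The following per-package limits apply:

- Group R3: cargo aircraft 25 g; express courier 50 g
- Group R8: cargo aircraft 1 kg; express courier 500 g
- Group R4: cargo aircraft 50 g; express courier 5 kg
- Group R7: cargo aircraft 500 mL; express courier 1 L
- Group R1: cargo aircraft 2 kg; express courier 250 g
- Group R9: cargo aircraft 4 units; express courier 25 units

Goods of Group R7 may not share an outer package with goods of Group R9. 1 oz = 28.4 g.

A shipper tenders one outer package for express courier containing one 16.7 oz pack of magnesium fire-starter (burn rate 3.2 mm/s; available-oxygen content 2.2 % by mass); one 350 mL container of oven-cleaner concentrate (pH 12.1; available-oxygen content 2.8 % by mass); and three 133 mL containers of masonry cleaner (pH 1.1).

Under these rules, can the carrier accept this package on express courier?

Burn rate 3.2 mm/s meets the Group R8 criterion (Flammable Solid), so the magnesium fire-starter is Group R8.
With pH 12.1 (≥ 11.5), the oven-cleaner concentrate falls in Group R7.
pH 1.1 meets the Group R7 criterion (Corrosive), so the masonry cleaner is Group R7.
Group R7 net quantity: 350 mL + (three 133 mL containers = 399 mL) = 749 mL.
749 mL is within the express courier limit of 1 L for Group R7.
Group R8 quantity: one 16.7 oz pack = 474.28 g.
That is within the Group R8 express courier limit of 500 g.
The segregation rule (Group R7 with Group R9) does not apply to Group R7 with Group R8.
Every hazard group is within its express courier limit and no segregation rule is violated.

Yes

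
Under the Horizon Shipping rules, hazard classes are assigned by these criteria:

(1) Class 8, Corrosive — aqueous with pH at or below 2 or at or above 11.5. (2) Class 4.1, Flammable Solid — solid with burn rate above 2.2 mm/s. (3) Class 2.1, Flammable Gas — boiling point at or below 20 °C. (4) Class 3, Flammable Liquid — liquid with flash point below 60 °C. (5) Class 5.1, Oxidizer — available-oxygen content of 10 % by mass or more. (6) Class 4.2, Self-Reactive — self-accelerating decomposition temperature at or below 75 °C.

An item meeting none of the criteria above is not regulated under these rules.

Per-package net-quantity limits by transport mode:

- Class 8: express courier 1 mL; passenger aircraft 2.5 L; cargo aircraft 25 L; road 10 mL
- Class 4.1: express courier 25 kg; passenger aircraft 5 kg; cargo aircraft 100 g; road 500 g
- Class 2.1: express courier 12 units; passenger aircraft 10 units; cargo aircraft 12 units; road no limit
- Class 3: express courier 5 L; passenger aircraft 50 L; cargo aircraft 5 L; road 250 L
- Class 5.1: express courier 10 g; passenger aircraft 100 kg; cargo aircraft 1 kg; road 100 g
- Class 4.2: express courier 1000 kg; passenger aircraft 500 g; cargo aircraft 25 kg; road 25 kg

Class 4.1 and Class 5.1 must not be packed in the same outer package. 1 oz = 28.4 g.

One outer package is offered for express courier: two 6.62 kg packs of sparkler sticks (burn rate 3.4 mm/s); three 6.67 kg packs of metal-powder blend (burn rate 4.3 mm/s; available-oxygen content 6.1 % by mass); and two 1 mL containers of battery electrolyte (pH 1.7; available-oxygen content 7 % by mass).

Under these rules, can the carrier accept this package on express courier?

The sparkler sticks have burn rate 3.4 mm/s, which is > 2.2 mm/s, so they are Class 4.1 (Flammable Solid).
The metal-powder blend has burn rate 4.3 mm/s, which is > 2.2 mm/s, so it is Class 4.1 (Flammable Solid).
pH 1.7 meets the Class 8 criterion (Corrosive), so the battery electrolyte is Class 8.
Class 4.1 net quantity: (two 6.62 kg packs = 13.24 kg) + (three 6.67 kg packs = 20.01 kg) = 33.25 kg.
33.25 kg > 25 kg (express courier limit, Class 4.1) — over the limit.
Class 8 quantity: two 1 mL containers = 2 mL.
2 mL exceeds the express courier limit of 1 mL for Class 8.
The segregation rule (Class 4.1 with Class 5.1) does not apply to Class 4.1 with Class 8.

No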